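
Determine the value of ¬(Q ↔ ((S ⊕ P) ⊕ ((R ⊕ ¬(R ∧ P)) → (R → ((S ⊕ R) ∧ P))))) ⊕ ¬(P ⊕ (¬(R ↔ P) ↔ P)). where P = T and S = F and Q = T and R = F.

F

S ⊕ P = F ⊕ T = T
R ∧ P = F ∧ T = F
¬(R ∧ P) = ¬F = T
R ⊕ ¬(R ∧ P) = F ⊕ T = T
S ⊕ R = F ⊕ F = F
(S ⊕ R) ∧ P = F ∧ T = F
R → ((S ⊕ R) ∧ P) = F → F = T
(R ⊕ ¬(R ∧ P)) → (R → ((S ⊕ R) ∧ P)) = T → T = T
(S ⊕ P) ⊕ ((R ⊕ ¬(R ∧ P)) → (R → ((S ⊕ R) ∧ P))) = T ⊕ T = F
Q ↔ ((S ⊕ P) ⊕ ((R ⊕ ¬(R ∧ P)) → (R → ((S ⊕ R) ∧ P)))) = T ↔ F = F
¬(Q ↔ ((S ⊕ P) ⊕ ((R ⊕ ¬(R ∧ P)) → (R → ((S ⊕ R) ∧ P))))) = ¬F = T
R ↔ P = F ↔ T = F
¬(R ↔ P) = ¬F = T
¬(R ↔ P) ↔ P = T ↔ T = T
P ⊕ (¬(R ↔ P) ↔ P) = T ⊕ T = F
¬(P ⊕ (¬(R ↔ P) ↔ P)) = ¬F = T
¬(Q ↔ ((S ⊕ P) ⊕ ((R ⊕ ¬(R ∧ P)) → (R → ((S ⊕ R) ∧ P))))) ⊕ ¬(P ⊕ (¬(R ↔ P) ↔ P)) = T ⊕ T = F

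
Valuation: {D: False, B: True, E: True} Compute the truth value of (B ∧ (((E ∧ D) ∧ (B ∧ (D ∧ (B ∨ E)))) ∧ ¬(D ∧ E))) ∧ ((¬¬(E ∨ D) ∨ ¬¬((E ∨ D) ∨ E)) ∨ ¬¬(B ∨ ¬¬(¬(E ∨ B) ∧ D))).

False

Substituting D=False, B=True, E=True:
E ∧ D = True ∧ False = False
B ∨ E = True ∨ True = True
D ∧ (B ∨ E) = False ∧ True = False
B ∧ (D ∧ (B ∨ E)) = True ∧ False = False
(E ∧ D) ∧ (B ∧ (D ∧ (B ∨ E))) = False ∧ False = False
D ∧ E = False ∧ True = False
¬(D ∧ E) = ¬False = True
((E ∧ D) ∧ (B ∧ (D ∧ (B ∨ E)))) ∧ ¬(D ∧ E) = False ∧ True = False
B ∧ (((E ∧ D) ∧ (B ∧ (D ∧ (B ∨ E)))) ∧ ¬(D ∧ E)) = True ∧ False = False
E ∨ D = True ∨ False = True
¬(E ∨ D) = ¬True = False
¬¬(E ∨ D) = ¬False = True
E ∨ D = True ∨ False = True
(E ∨ D) ∨ E = True ∨ True = True
¬((E ∨ D) ∨ E) = ¬True = False
¬¬((E ∨ D) ∨ E) = ¬False = True
¬¬(E ∨ D) ∨ ¬¬((E ∨ D) ∨ E) = True ∨ True = True
E ∨ B = True ∨ True = True
¬(E ∨ B) = ¬True = False
¬(E ∨ B) ∧ D = False ∧ False = False
¬(¬(E ∨ B) ∧ D) = ¬False = True
¬¬(¬(E ∨ B) ∧ D) = ¬True = False
B ∨ ¬¬(¬(E ∨ B) ∧ D) = True ∨ False = True
¬(B ∨ ¬¬(¬(E ∨ B) ∧ D)) = ¬True = False
¬¬(B ∨ ¬¬(¬(E ∨ B) ∧ D)) = ¬False = True
(¬¬(E ∨ D) ∨ ¬¬((E ∨ D) ∨ E)) ∨ ¬¬(B ∨ ¬¬(¬(E ∨ B) ∧ D)) = True ∨ True = True
(B ∧ (((E ∧ D) ∧ (B ∧ (D ∧ (B ∨ E)))) ∧ ¬(D ∧ E))) ∧ ((¬¬(E ∨ D) ∨ ¬¬((E ∨ D) ∨ E)) ∨ ¬¬(B ∨ ¬¬(¬(E ∨ B) ∧ D))) = False ∧ True = False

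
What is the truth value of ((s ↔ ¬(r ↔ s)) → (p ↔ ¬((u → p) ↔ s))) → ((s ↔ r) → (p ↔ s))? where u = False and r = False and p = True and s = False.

r ↔ s = False ↔ False = True
¬(r ↔ s) = ¬True = False
s ↔ ¬(r ↔ s) = False ↔ False = True
u → p = False → True = True
(u → p) ↔ s = True ↔ False = False
¬((u → p) ↔ s) = ¬False = True
p ↔ ¬((u → p) ↔ s) = True ↔ True = True
(s ↔ ¬(r ↔ s)) → (p ↔ ¬((u → p) ↔ s)) = True → True = True
s ↔ r = False ↔ False = True
p ↔ s = True ↔ False = False
(s ↔ r) → (p ↔ s) = True → False = False
((s ↔ ¬(r ↔ s)) → (p ↔ ¬((u → p) ↔ s))) → ((s ↔ r) → (p ↔ s)) = True → False = False

False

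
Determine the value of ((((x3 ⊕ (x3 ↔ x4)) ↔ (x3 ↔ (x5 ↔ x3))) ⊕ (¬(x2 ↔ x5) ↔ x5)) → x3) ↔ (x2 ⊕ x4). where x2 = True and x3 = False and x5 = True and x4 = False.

x3 ↔ x4 = False ↔ False = True
x3 ⊕ (x3 ↔ x4) = False ⊕ True = True
x5 ↔ x3 = True ↔ False = False
x3 ↔ (x5 ↔ x3) = False ↔ False = True
(x3 ⊕ (x3 ↔ x4)) ↔ (x3 ↔ (x5 ↔ x3)) = True ↔ True = True
x2 ↔ x5 = True ↔ True = True
¬(x2 ↔ x5) = ¬True = False
¬(x2 ↔ x5) ↔ x5 = False ↔ True = False
((x3 ⊕ (x3 ↔ x4)) ↔ (x3 ↔ (x5 ↔ x3))) ⊕ (¬(x2 ↔ x5) ↔ x5) = True ⊕ False = True
(((x3 ⊕ (x3 ↔ x4)) ↔ (x3 ↔ (x5 ↔ x3))) ⊕ (¬(x2 ↔ x5) ↔ x5)) → x3 = True → False = False
x2 ⊕ x4 = True ⊕ False = True
((((x3 ⊕ (x3 ↔ x4)) ↔ (x3 ↔ (x5 ↔ x3))) ⊕ (¬(x2 ↔ x5) ↔ x5)) → x3) ↔ (x2 ⊕ x4) = False ↔ True = False

False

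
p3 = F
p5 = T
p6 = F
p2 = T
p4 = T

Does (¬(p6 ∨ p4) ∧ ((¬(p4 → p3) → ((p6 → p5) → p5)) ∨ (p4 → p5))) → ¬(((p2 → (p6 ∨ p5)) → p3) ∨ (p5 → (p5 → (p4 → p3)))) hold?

p6 ∨ p4 = F ∨ T = T
¬(p6 ∨ p4) = ¬T = F
p4 → p3 = T → F = F
¬(p4 → p3) = ¬F = T
p6 → p5 = F → T = T
(p6 → p5) → p5 = T → T = T
¬(p4 → p3) → ((p6 → p5) → p5) = T → T = T
p4 → p5 = T → T = T
(¬(p4 → p3) → ((p6 → p5) → p5)) ∨ (p4 → p5) = T ∨ T = T
¬(p6 ∨ p4) ∧ ((¬(p4 → p3) → ((p6 → p5) → p5)) ∨ (p4 → p5)) = F ∧ T = F
p6 ∨ p5 = F ∨ T = T
p2 → (p6 ∨ p5) = T → T = T
(p2 → (p6 ∨ p5)) → p3 = T → F = F
p4 → p3 = T → F = F
p5 → (p4 → p3) = T → F = F
p5 → (p5 → (p4 → p3)) = T → F = F
((p2 → (p6 ∨ p5)) → p3) ∨ (p5 → (p5 → (p4 → p3))) = F ∨ F = F
¬(((p2 → (p6 ∨ p5)) → p3) ∨ (p5 → (p5 → (p4 → p3)))) = ¬F = T
(¬(p6 ∨ p4) ∧ ((¬(p4 → p3) → ((p6 → p5) → p5)) ∨ (p4 → p5))) → ¬(((p2 → (p6 ∨ p5)) → p3) ∨ (p5 → (p5 → (p4 → p3)))) = F → T = T

T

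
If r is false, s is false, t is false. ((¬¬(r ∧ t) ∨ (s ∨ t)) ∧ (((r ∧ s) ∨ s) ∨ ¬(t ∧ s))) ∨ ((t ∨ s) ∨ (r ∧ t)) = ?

F

Substituting r=F, s=F, t=F:
r ∧ t = F ∧ F = F
¬(r ∧ t) = ¬F = T
¬¬(r ∧ t) = ¬T = F
s ∨ t = F ∨ F = F
¬¬(r ∧ t) ∨ (s ∨ t) = F ∨ F = F
r ∧ s = F ∧ F = F
(r ∧ s) ∨ s = F ∨ F = F
t ∧ s = F ∧ F = F
¬(t ∧ s) = ¬F = T
((r ∧ s) ∨ s) ∨ ¬(t ∧ s) = F ∨ T = T
(¬¬(r ∧ t) ∨ (s ∨ t)) ∧ (((r ∧ s) ∨ s) ∨ ¬(t ∧ s)) = F ∧ T = F
t ∨ s = F ∨ F = F
r ∧ t = F ∧ F = F
(t ∨ s) ∨ (r ∧ t) = F ∨ F = F
((¬¬(r ∧ t) ∨ (s ∨ t)) ∧ (((r ∧ s) ∨ s) ∨ ¬(t ∧ s))) ∨ ((t ∨ s) ∨ (r ∧ t)) = F ∨ F = F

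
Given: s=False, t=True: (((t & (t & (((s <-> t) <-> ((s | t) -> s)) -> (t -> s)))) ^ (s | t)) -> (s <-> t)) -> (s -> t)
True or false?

True

s <-> t = False <-> True = False
s | t = False | True = True
(s | t) -> s = True -> False = False
(s <-> t) <-> ((s | t) -> s) = False <-> False = True
t -> s = True -> False = False
((s <-> t) <-> ((s | t) -> s)) -> (t -> s) = True -> False = False
t & (((s <-> t) <-> ((s | t) -> s)) -> (t -> s)) = True & False = False
t & (t & (((s <-> t) <-> ((s | t) -> s)) -> (t -> s))) = True & False = False
s | t = False | True = True
(t & (t & (((s <-> t) <-> ((s | t) -> s)) -> (t -> s)))) ^ (s | t) = False ^ True = True
s <-> t = False <-> True = False
((t & (t & (((s <-> t) <-> ((s | t) -> s)) -> (t -> s)))) ^ (s | t)) -> (s <-> t) = True -> False = False
s -> t = False -> True = True
(((t & (t & (((s <-> t) <-> ((s | t) -> s)) -> (t -> s)))) ^ (s | t)) -> (s <-> t)) -> (s -> t) = False -> True = True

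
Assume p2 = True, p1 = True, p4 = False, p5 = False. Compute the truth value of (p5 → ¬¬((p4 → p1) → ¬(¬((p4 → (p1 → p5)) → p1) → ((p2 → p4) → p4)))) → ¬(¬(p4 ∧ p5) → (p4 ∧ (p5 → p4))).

True

p4 → p1 = False → True = True
p1 → p5 = True → False = False
p4 → (p1 → p5) = False → False = True
(p4 → (p1 → p5)) → p1 = True → True = True
¬((p4 → (p1 → p5)) → p1) = ¬True = False
p2 → p4 = True → False = False
(p2 → p4) → p4 = False → False = True
¬((p4 → (p1 → p5)) → p1) → ((p2 → p4) → p4) = False → True = True
¬(¬((p4 → (p1 → p5)) → p1) → ((p2 → p4) → p4)) = ¬True = False
(p4 → p1) → ¬(¬((p4 → (p1 → p5)) → p1) → ((p2 → p4) → p4)) = True → False = False
¬((p4 → p1) → ¬(¬((p4 → (p1 → p5)) → p1) → ((p2 → p4) → p4))) = ¬False = True
¬¬((p4 → p1) → ¬(¬((p4 → (p1 → p5)) → p1) → ((p2 → p4) → p4))) = ¬True = False
p5 → ¬¬((p4 → p1) → ¬(¬((p4 → (p1 → p5)) → p1) → ((p2 → p4) → p4))) = False → False = True
p4 ∧ p5 = False ∧ False = False
¬(p4 ∧ p5) = ¬False = True
p5 → p4 = False → False = True
p4 ∧ (p5 → p4) = False ∧ True = False
¬(p4 ∧ p5) → (p4 ∧ (p5 → p4)) = True → False = False
¬(¬(p4 ∧ p5) → (p4 ∧ (p5 → p4))) = ¬False = True
(p5 → ¬¬((p4 → p1) → ¬(¬((p4 → (p1 → p5)) → p1) → ((p2 → p4) → p4)))) → ¬(¬(p4 ∧ p5) → (p4 ∧ (p5 → p4))) = True → True = True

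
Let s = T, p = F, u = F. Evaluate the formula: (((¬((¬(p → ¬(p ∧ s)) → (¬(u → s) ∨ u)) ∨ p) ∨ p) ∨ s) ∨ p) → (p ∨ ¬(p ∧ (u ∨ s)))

p ∧ s = F ∧ T = F
¬(p ∧ s) = ¬F = T
p → ¬(p ∧ s) = F → T = T
¬(p → ¬(p ∧ s)) = ¬T = F
u → s = F → T = T
¬(u → s) = ¬T = F
¬(u → s) ∨ u = F ∨ F = F
¬(p → ¬(p ∧ s)) → (¬(u → s) ∨ u) = F → F = T
(¬(p → ¬(p ∧ s)) → (¬(u → s) ∨ u)) ∨ p = T ∨ F = T
¬((¬(p → ¬(p ∧ s)) → (¬(u → s) ∨ u)) ∨ p) = ¬T = F
¬((¬(p → ¬(p ∧ s)) → (¬(u → s) ∨ u)) ∨ p) ∨ p = F ∨ F = F
(¬((¬(p → ¬(p ∧ s)) → (¬(u → s) ∨ u)) ∨ p) ∨ p) ∨ s = F ∨ T = T
((¬((¬(p → ¬(p ∧ s)) → (¬(u → s) ∨ u)) ∨ p) ∨ p) ∨ s) ∨ p = T ∨ F = T
u ∨ s = F ∨ T = T
p ∧ (u ∨ s) = F ∧ T = F
¬(p ∧ (u ∨ s)) = ¬F = T
p ∨ ¬(p ∧ (u ∨ s)) = F ∨ T = T
(((¬((¬(p → ¬(p ∧ s)) → (¬(u → s) ∨ u)) ∨ p) ∨ p) ∨ s) ∨ p) → (p ∨ ¬(p ∧ (u ∨ s))) = T → T = T

T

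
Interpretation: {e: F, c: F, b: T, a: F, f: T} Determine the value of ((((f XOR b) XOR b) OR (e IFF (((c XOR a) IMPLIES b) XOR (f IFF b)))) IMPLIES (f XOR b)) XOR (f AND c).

Substituting e=F, c=F, b=T, a=F, f=T:
f XOR b = T XOR T = F
(f XOR b) XOR b = F XOR T = T
c XOR a = F XOR F = F
(c XOR a) IMPLIES b = F IMPLIES T = T
f IFF b = T IFF T = T
((c XOR a) IMPLIES b) XOR (f IFF b) = T XOR T = F
e IFF (((c XOR a) IMPLIES b) XOR (f IFF b)) = F IFF F = T
((f XOR b) XOR b) OR (e IFF (((c XOR a) IMPLIES b) XOR (f IFF b))) = T OR T = T
f XOR b = T XOR T = F
(((f XOR b) XOR b) OR (e IFF (((c XOR a) IMPLIES b) XOR (f IFF b)))) IMPLIES (f XOR b) = T IMPLIES F = F
f AND c = T AND F = F
((((f XOR b) XOR b) OR (e IFF (((c XOR a) IMPLIES b) XOR (f IFF b)))) IMPLIES (f XOR b)) XOR (f AND c) = F XOR F = F

F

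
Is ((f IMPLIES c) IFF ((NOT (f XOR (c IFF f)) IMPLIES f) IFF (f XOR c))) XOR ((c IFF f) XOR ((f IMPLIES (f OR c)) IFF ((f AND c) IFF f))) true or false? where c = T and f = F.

T

Substituting c=T, f=F:
f IMPLIES c = F IMPLIES T = T
c IFF f = T IFF F = F
f XOR (c IFF f) = F XOR F = F
NOT (f XOR (c IFF f)) = NOT F = T
NOT (f XOR (c IFF f)) IMPLIES f = T IMPLIES F = F
f XOR c = F XOR T = T
(NOT (f XOR (c IFF f)) IMPLIES f) IFF (f XOR c) = F IFF T = F
(f IMPLIES c) IFF ((NOT (f XOR (c IFF f)) IMPLIES f) IFF (f XOR c)) = T IFF F = F
c IFF f = T IFF F = F
f OR c = F OR T = T
f IMPLIES (f OR c) = F IMPLIES T = T
f AND c = F AND T = F
(f AND c) IFF f = F IFF F = T
(f IMPLIES (f OR c)) IFF ((f AND c) IFF f) = T IFF T = T
(c IFF f) XOR ((f IMPLIES (f OR c)) IFF ((f AND c) IFF f)) = F XOR T = T
((f IMPLIES c) IFF ((NOT (f XOR (c IFF f)) IMPLIES f) IFF (f XOR c))) XOR ((c IFF f) XOR ((f IMPLIES (f OR c)) IFF ((f AND c) IFF f))) = F XOR T = T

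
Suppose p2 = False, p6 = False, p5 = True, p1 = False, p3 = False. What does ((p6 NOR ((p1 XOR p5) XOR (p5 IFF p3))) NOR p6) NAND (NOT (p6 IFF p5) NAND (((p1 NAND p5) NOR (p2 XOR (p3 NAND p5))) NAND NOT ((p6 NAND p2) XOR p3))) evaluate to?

p1 XOR p5 = False XOR True = True
p5 IFF p3 = True IFF False = False
(p1 XOR p5) XOR (p5 IFF p3) = True XOR False = True
p6 NOR ((p1 XOR p5) XOR (p5 IFF p3)) = False NOR True = False
(p6 NOR ((p1 XOR p5) XOR (p5 IFF p3))) NOR p6 = False NOR False = True
p6 IFF p5 = False IFF True = False
NOT (p6 IFF p5) = NOT False = True
p1 NAND p5 = False NAND True = True
p3 NAND p5 = False NAND True = True
p2 XOR (p3 NAND p5) = False XOR True = True
(p1 NAND p5) NOR (p2 XOR (p3 NAND p5)) = True NOR True = False
p6 NAND p2 = False NAND False = True
(p6 NAND p2) XOR p3 = True XOR False = True
NOT ((p6 NAND p2) XOR p3) = NOT True = False
((p1 NAND p5) NOR (p2 XOR (p3 NAND p5))) NAND NOT ((p6 NAND p2) XOR p3) = False NAND False = True
NOT (p6 IFF p5) NAND (((p1 NAND p5) NOR (p2 XOR (p3 NAND p5))) NAND NOT ((p6 NAND p2) XOR p3)) = True NAND True = False
((p6 NOR ((p1 XOR p5) XOR (p5 IFF p3))) NOR p6) NAND (NOT (p6 IFF p5) NAND (((p1 NAND p5) NOR (p2 XOR (p3 NAND p5))) NAND NOT ((p6 NAND p2) XOR p3))) = True NAND False = True

True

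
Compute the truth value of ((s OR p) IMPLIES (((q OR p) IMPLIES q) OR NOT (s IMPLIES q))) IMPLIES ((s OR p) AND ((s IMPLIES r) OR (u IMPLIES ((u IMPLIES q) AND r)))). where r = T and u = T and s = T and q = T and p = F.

Substituting r=T, u=T, s=T, q=T, p=F:
s OR p = T OR F = T
q OR p = T OR F = T
(q OR p) IMPLIES q = T IMPLIES T = T
s IMPLIES q = T IMPLIES T = T
NOT (s IMPLIES q) = NOT T = F
((q OR p) IMPLIES q) OR NOT (s IMPLIES q) = T OR F = T
(s OR p) IMPLIES (((q OR p) IMPLIES q) OR NOT (s IMPLIES q)) = T IMPLIES T = T
s OR p = T OR F = T
s IMPLIES r = T IMPLIES T = T
u IMPLIES q = T IMPLIES T = T
(u IMPLIES q) AND r = T AND T = T
u IMPLIES ((u IMPLIES q) AND r) = T IMPLIES T = T
(s IMPLIES r) OR (u IMPLIES ((u IMPLIES q) AND r)) = T OR T = T
(s OR p) AND ((s IMPLIES r) OR (u IMPLIES ((u IMPLIES q) AND r))) = T AND T = T
((s OR p) IMPLIES (((q OR p) IMPLIES q) OR NOT (s IMPLIES q))) IMPLIES ((s OR p) AND ((s IMPLIES r) OR (u IMPLIES ((u IMPLIES q) AND r)))) = T IMPLIES T = T

T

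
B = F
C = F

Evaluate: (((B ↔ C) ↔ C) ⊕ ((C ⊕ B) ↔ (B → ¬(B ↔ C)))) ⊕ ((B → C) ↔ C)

F

B ↔ C = F ↔ F = T
(B ↔ C) ↔ C = T ↔ F = F
C ⊕ B = F ⊕ F = F
B ↔ C = F ↔ F = T
¬(B ↔ C) = ¬T = F
B → ¬(B ↔ C) = F → F = T
(C ⊕ B) ↔ (B → ¬(B ↔ C)) = F ↔ T = F
((B ↔ C) ↔ C) ⊕ ((C ⊕ B) ↔ (B → ¬(B ↔ C))) = F ⊕ F = F
B → C = F → F = T
(B → C) ↔ C = T ↔ F = F
(((B ↔ C) ↔ C) ⊕ ((C ⊕ B) ↔ (B → ¬(B ↔ C)))) ⊕ ((B → C) ↔ C) = F ⊕ F = F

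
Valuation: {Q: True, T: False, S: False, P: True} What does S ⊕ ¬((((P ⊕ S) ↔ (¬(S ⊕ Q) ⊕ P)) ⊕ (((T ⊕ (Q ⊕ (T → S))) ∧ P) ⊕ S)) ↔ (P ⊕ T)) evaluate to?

False

P ⊕ S = True ⊕ False = True
S ⊕ Q = False ⊕ True = True
¬(S ⊕ Q) = ¬True = False
¬(S ⊕ Q) ⊕ P = False ⊕ True = True
(P ⊕ S) ↔ (¬(S ⊕ Q) ⊕ P) = True ↔ True = True
T → S = False → False = True
Q ⊕ (T → S) = True ⊕ True = False
T ⊕ (Q ⊕ (T → S)) = False ⊕ False = False
(T ⊕ (Q ⊕ (T → S))) ∧ P = False ∧ True = False
((T ⊕ (Q ⊕ (T → S))) ∧ P) ⊕ S = False ⊕ False = False
((P ⊕ S) ↔ (¬(S ⊕ Q) ⊕ P)) ⊕ (((T ⊕ (Q ⊕ (T → S))) ∧ P) ⊕ S) = True ⊕ False = True
P ⊕ T = True ⊕ False = True
(((P ⊕ S) ↔ (¬(S ⊕ Q) ⊕ P)) ⊕ (((T ⊕ (Q ⊕ (T → S))) ∧ P) ⊕ S)) ↔ (P ⊕ T) = True ↔ True = True
¬((((P ⊕ S) ↔ (¬(S ⊕ Q) ⊕ P)) ⊕ (((T ⊕ (Q ⊕ (T → S))) ∧ P) ⊕ S)) ↔ (P ⊕ T)) = ¬True = False
S ⊕ ¬((((P ⊕ S) ↔ (¬(S ⊕ Q) ⊕ P)) ⊕ (((T ⊕ (Q ⊕ (T → S))) ∧ P) ⊕ S)) ↔ (P ⊕ T)) = False ⊕ False = False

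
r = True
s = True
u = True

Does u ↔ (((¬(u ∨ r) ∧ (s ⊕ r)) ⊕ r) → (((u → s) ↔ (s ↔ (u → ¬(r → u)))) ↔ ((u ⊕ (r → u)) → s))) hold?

Substituting r=True, s=True, u=True:
u ∨ r = True ∨ True = True
¬(u ∨ r) = ¬True = False
s ⊕ r = True ⊕ True = False
¬(u ∨ r) ∧ (s ⊕ r) = False ∧ False = False
(¬(u ∨ r) ∧ (s ⊕ r)) ⊕ r = False ⊕ True = True
u → s = True → True = True
r → u = True → True = True
¬(r → u) = ¬True = False
u → ¬(r → u) = True → False = False
s ↔ (u → ¬(r → u)) = True ↔ False = False
(u → s) ↔ (s ↔ (u → ¬(r → u))) = True ↔ False = False
r → u = True → True = True
u ⊕ (r → u) = True ⊕ True = False
(u ⊕ (r → u)) → s = False → True = True
((u → s) ↔ (s ↔ (u → ¬(r → u)))) ↔ ((u ⊕ (r → u)) → s) = False ↔ True = False
((¬(u ∨ r) ∧ (s ⊕ r)) ⊕ r) → (((u → s) ↔ (s ↔ (u → ¬(r → u)))) ↔ ((u ⊕ (r → u)) → s)) = True → False = False
u ↔ (((¬(u ∨ r) ∧ (s ⊕ r)) ⊕ r) → (((u → s) ↔ (s ↔ (u → ¬(r → u)))) ↔ ((u ⊕ (r → u)) → s))) = True ↔ False = False

False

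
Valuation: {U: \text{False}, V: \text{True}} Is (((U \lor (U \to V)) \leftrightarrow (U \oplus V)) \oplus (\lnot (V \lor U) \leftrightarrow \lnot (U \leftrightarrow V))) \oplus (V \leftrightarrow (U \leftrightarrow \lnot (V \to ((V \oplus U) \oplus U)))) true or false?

Substituting U=\text{False}, V=\text{True}:
U \to V = \text{False} \to \text{True} = \text{True}
U \lor (U \to V) = \text{False} \lor \text{True} = \text{True}
U \oplus V = \text{False} \oplus \text{True} = \text{True}
(U \lor (U \to V)) \leftrightarrow (U \oplus V) = \text{True} \leftrightarrow \text{True} = \text{True}
V \lor U = \text{True} \lor \text{False} = \text{True}
\lnot (V \lor U) = \lnot \text{True} = \text{False}
U \leftrightarrow V = \text{False} \leftrightarrow \text{True} = \text{False}
\lnot (U \leftrightarrow V) = \lnot \text{False} = \text{True}
\lnot (V \lor U) \leftrightarrow \lnot (U \leftrightarrow V) = \text{False} \leftrightarrow \text{True} = \text{False}
((U \lor (U \to V)) \leftrightarrow (U \oplus V)) \oplus (\lnot (V \lor U) \leftrightarrow \lnot (U \leftrightarrow V)) = \text{True} \oplus \text{False} = \text{True}
V \oplus U = \text{True} \oplus \text{False} = \text{True}
(V \oplus U) \oplus U = \text{True} \oplus \text{False} = \text{True}
V \to ((V \oplus U) \oplus U) = \text{True} \to \text{True} = \text{True}
\lnot (V \to ((V \oplus U) \oplus U)) = \lnot \text{True} = \text{False}
U \leftrightarrow \lnot (V \to ((V \oplus U) \oplus U)) = \text{False} \leftrightarrow \text{False} = \text{True}
V \leftrightarrow (U \leftrightarrow \lnot (V \to ((V \oplus U) \oplus U))) = \text{True} \leftrightarrow \text{True} = \text{True}
(((U \lor (U \to V)) \leftrightarrow (U \oplus V)) \oplus (\lnot (V \lor U) \leftrightarrow \lnot (U \leftrightarrow V))) \oplus (V \leftrightarrow (U \leftrightarrow \lnot (V \to ((V \oplus U) \oplus U)))) = \text{True} \oplus \text{True} = \text{False}

\text{False}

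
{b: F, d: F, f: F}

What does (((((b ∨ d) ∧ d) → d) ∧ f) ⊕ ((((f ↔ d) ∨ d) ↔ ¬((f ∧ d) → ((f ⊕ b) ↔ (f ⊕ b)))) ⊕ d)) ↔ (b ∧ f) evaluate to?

b ∨ d = F ∨ F = F
(b ∨ d) ∧ d = F ∧ F = F
((b ∨ d) ∧ d) → d = F → F = T
(((b ∨ d) ∧ d) → d) ∧ f = T ∧ F = F
f ↔ d = F ↔ F = T
(f ↔ d) ∨ d = T ∨ F = T
f ∧ d = F ∧ F = F
f ⊕ b = F ⊕ F = F
f ⊕ b = F ⊕ F = F
(f ⊕ b) ↔ (f ⊕ b) = F ↔ F = T
(f ∧ d) → ((f ⊕ b) ↔ (f ⊕ b)) = F → T = T
¬((f ∧ d) → ((f ⊕ b) ↔ (f ⊕ b))) = ¬T = F
((f ↔ d) ∨ d) ↔ ¬((f ∧ d) → ((f ⊕ b) ↔ (f ⊕ b))) = T ↔ F = F
(((f ↔ d) ∨ d) ↔ ¬((f ∧ d) → ((f ⊕ b) ↔ (f ⊕ b)))) ⊕ d = F ⊕ F = F
((((b ∨ d) ∧ d) → d) ∧ f) ⊕ ((((f ↔ d) ∨ d) ↔ ¬((f ∧ d) → ((f ⊕ b) ↔ (f ⊕ b)))) ⊕ d) = F ⊕ F = F
b ∧ f = F ∧ F = F
(((((b ∨ d) ∧ d) → d) ∧ f) ⊕ ((((f ↔ d) ∨ d) ↔ ¬((f ∧ d) → ((f ⊕ b) ↔ (f ⊕ b)))) ⊕ d)) ↔ (b ∧ f) = F ↔ F = T

T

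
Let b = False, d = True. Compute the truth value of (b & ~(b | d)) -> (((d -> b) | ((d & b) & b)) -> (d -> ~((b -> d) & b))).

True

b | d = False | True = True
~(b | d) = ~True = False
b & ~(b | d) = False & False = False
d -> b = True -> False = False
d & b = True & False = False
(d & b) & b = False & False = False
(d -> b) | ((d & b) & b) = False | False = False
b -> d = False -> True = True
(b -> d) & b = True & False = False
~((b -> d) & b) = ~False = True
d -> ~((b -> d) & b) = True -> True = True
((d -> b) | ((d & b) & b)) -> (d -> ~((b -> d) & b)) = False -> True = True
(b & ~(b | d)) -> (((d -> b) | ((d & b) & b)) -> (d -> ~((b -> d) & b))) = False -> True = True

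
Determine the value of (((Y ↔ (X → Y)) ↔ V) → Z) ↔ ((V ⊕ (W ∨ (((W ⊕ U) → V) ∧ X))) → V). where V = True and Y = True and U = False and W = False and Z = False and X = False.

Substituting V=True, Y=True, U=False, W=False, Z=False, X=False:
X → Y = False → True = True
Y ↔ (X → Y) = True ↔ True = True
(Y ↔ (X → Y)) ↔ V = True ↔ True = True
((Y ↔ (X → Y)) ↔ V) → Z = True → False = False
W ⊕ U = False ⊕ False = False
(W ⊕ U) → V = False → True = True
((W ⊕ U) → V) ∧ X = True ∧ False = False
W ∨ (((W ⊕ U) → V) ∧ X) = False ∨ False = False
V ⊕ (W ∨ (((W ⊕ U) → V) ∧ X)) = True ⊕ False = True
(V ⊕ (W ∨ (((W ⊕ U) → V) ∧ X))) → V = True → True = True
(((Y ↔ (X → Y)) ↔ V) → Z) ↔ ((V ⊕ (W ∨ (((W ⊕ U) → V) ∧ X))) → V) = False ↔ True = False

False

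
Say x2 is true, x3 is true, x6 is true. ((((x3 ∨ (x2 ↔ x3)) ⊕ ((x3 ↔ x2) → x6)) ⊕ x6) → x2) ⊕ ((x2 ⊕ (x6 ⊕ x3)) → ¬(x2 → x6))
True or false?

True

x2 ↔ x3 = True ↔ True = True
x3 ∨ (x2 ↔ x3) = True ∨ True = True
x3 ↔ x2 = True ↔ True = True
(x3 ↔ x2) → x6 = True → True = True
(x3 ∨ (x2 ↔ x3)) ⊕ ((x3 ↔ x2) → x6) = True ⊕ True = False
((x3 ∨ (x2 ↔ x3)) ⊕ ((x3 ↔ x2) → x6)) ⊕ x6 = False ⊕ True = True
(((x3 ∨ (x2 ↔ x3)) ⊕ ((x3 ↔ x2) → x6)) ⊕ x6) → x2 = True → True = True
x6 ⊕ x3 = True ⊕ True = False
x2 ⊕ (x6 ⊕ x3) = True ⊕ False = True
x2 → x6 = True → True = True
¬(x2 → x6) = ¬True = False
(x2 ⊕ (x6 ⊕ x3)) → ¬(x2 → x6) = True → False = False
((((x3 ∨ (x2 ↔ x3)) ⊕ ((x3 ↔ x2) → x6)) ⊕ x6) → x2) ⊕ ((x2 ⊕ (x6 ⊕ x3)) → ¬(x2 → x6)) = True ⊕ False = True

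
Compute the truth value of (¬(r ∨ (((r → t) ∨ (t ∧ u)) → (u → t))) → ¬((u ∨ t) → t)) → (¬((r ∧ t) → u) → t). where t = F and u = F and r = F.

T

r → t = F → F = T
t ∧ u = F ∧ F = F
(r → t) ∨ (t ∧ u) = T ∨ F = T
u → t = F → F = T
((r → t) ∨ (t ∧ u)) → (u → t) = T → T = T
r ∨ (((r → t) ∨ (t ∧ u)) → (u → t)) = F ∨ T = T
¬(r ∨ (((r → t) ∨ (t ∧ u)) → (u → t))) = ¬T = F
u ∨ t = F ∨ F = F
(u ∨ t) → t = F → F = T
¬((u ∨ t) → t) = ¬T = F
¬(r ∨ (((r → t) ∨ (t ∧ u)) → (u → t))) → ¬((u ∨ t) → t) = F → F = T
r ∧ t = F ∧ F = F
(r ∧ t) → u = F → F = T
¬((r ∧ t) → u) = ¬T = F
¬((r ∧ t) → u) → t = F → F = T
(¬(r ∨ (((r → t) ∨ (t ∧ u)) → (u → t))) → ¬((u ∨ t) → t)) → (¬((r ∧ t) → u) → t) = T → T = T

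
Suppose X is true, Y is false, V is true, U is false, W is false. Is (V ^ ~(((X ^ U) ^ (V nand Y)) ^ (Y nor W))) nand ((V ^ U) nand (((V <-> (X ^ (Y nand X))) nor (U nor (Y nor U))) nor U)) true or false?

X ^ U = True ^ False = True
V nand Y = True nand False = True
(X ^ U) ^ (V nand Y) = True ^ True = False
Y nor W = False nor False = True
((X ^ U) ^ (V nand Y)) ^ (Y nor W) = False ^ True = True
~(((X ^ U) ^ (V nand Y)) ^ (Y nor W)) = ~True = False
V ^ ~(((X ^ U) ^ (V nand Y)) ^ (Y nor W)) = True ^ False = True
V ^ U = True ^ False = True
Y nand X = False nand True = True
X ^ (Y nand X) = True ^ True = False
V <-> (X ^ (Y nand X)) = True <-> False = False
Y nor U = False nor False = True
U nor (Y nor U) = False nor True = False
(V <-> (X ^ (Y nand X))) nor (U nor (Y nor U)) = False nor False = True
((V <-> (X ^ (Y nand X))) nor (U nor (Y nor U))) nor U = True nor False = False
(V ^ U) nand (((V <-> (X ^ (Y nand X))) nor (U nor (Y nor U))) nor U) = True nand False = True
(V ^ ~(((X ^ U) ^ (V nand Y)) ^ (Y nor W))) nand ((V ^ U) nand (((V <-> (X ^ (Y nand X))) nor (U nor (Y nor U))) nor U)) = True nand True = False

False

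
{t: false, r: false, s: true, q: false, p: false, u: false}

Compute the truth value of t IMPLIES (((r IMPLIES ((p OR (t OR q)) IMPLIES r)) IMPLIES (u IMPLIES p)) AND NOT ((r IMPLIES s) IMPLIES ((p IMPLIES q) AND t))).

Substituting t=false, r=false, s=true, q=false, p=false, u=false:
t OR q = false OR false = false
p OR (t OR q) = false OR false = false
(p OR (t OR q)) IMPLIES r = false IMPLIES false = true
r IMPLIES ((p OR (t OR q)) IMPLIES r) = false IMPLIES true = true
u IMPLIES p = false IMPLIES false = true
(r IMPLIES ((p OR (t OR q)) IMPLIES r)) IMPLIES (u IMPLIES p) = true IMPLIES true = true
r IMPLIES s = false IMPLIES true = true
p IMPLIES q = false IMPLIES false = true
(p IMPLIES q) AND t = true AND false = false
(r IMPLIES s) IMPLIES ((p IMPLIES q) AND t) = true IMPLIES false = false
NOT ((r IMPLIES s) IMPLIES ((p IMPLIES q) AND t)) = NOT false = true
((r IMPLIES ((p OR (t OR q)) IMPLIES r)) IMPLIES (u IMPLIES p)) AND NOT ((r IMPLIES s) IMPLIES ((p IMPLIES q) AND t)) = true AND true = true
t IMPLIES (((r IMPLIES ((p OR (t OR q)) IMPLIES r)) IMPLIES (u IMPLIES p)) AND NOT ((r IMPLIES s) IMPLIES ((p IMPLIES q) AND t))) = false IMPLIES true = true

true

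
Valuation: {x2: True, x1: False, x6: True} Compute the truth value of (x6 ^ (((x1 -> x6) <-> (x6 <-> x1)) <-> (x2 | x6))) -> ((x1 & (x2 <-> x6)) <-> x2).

x1 -> x6 = False -> True = True
x6 <-> x1 = True <-> False = False
(x1 -> x6) <-> (x6 <-> x1) = True <-> False = False
x2 | x6 = True | True = True
((x1 -> x6) <-> (x6 <-> x1)) <-> (x2 | x6) = False <-> True = False
x6 ^ (((x1 -> x6) <-> (x6 <-> x1)) <-> (x2 | x6)) = True ^ False = True
x2 <-> x6 = True <-> True = True
x1 & (x2 <-> x6) = False & True = False
(x1 & (x2 <-> x6)) <-> x2 = False <-> True = False
(x6 ^ (((x1 -> x6) <-> (x6 <-> x1)) <-> (x2 | x6))) -> ((x1 & (x2 <-> x6)) <-> x2) = True -> False = False

False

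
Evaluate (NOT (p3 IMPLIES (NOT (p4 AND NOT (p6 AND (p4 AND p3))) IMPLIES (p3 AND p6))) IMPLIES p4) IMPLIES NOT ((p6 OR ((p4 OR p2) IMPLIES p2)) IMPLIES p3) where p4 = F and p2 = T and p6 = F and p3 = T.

p4 AND p3 = F AND T = F
p6 AND (p4 AND p3) = F AND F = F
NOT (p6 AND (p4 AND p3)) = NOT F = T
p4 AND NOT (p6 AND (p4 AND p3)) = F AND T = F
NOT (p4 AND NOT (p6 AND (p4 AND p3))) = NOT F = T
p3 AND p6 = T AND F = F
NOT (p4 AND NOT (p6 AND (p4 AND p3))) IMPLIES (p3 AND p6) = T IMPLIES F = F
p3 IMPLIES (NOT (p4 AND NOT (p6 AND (p4 AND p3))) IMPLIES (p3 AND p6)) = T IMPLIES F = F
NOT (p3 IMPLIES (NOT (p4 AND NOT (p6 AND (p4 AND p3))) IMPLIES (p3 AND p6))) = NOT F = T
NOT (p3 IMPLIES (NOT (p4 AND NOT (p6 AND (p4 AND p3))) IMPLIES (p3 AND p6))) IMPLIES p4 = T IMPLIES F = F
p4 OR p2 = F OR T = T
(p4 OR p2) IMPLIES p2 = T IMPLIES T = T
p6 OR ((p4 OR p2) IMPLIES p2) = F OR T = T
(p6 OR ((p4 OR p2) IMPLIES p2)) IMPLIES p3 = T IMPLIES T = T
NOT ((p6 OR ((p4 OR p2) IMPLIES p2)) IMPLIES p3) = NOT T = F
(NOT (p3 IMPLIES (NOT (p4 AND NOT (p6 AND (p4 AND p3))) IMPLIES (p3 AND p6))) IMPLIES p4) IMPLIES NOT ((p6 OR ((p4 OR p2) IMPLIES p2)) IMPLIES p3) = F IMPLIES F = T

T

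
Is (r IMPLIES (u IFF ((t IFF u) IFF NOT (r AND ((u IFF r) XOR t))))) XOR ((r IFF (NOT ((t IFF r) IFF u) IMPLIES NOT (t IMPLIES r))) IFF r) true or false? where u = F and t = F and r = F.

t IFF u = F IFF F = T
u IFF r = F IFF F = T
(u IFF r) XOR t = T XOR F = T
r AND ((u IFF r) XOR t) = F AND T = F
NOT (r AND ((u IFF r) XOR t)) = NOT F = T
(t IFF u) IFF NOT (r AND ((u IFF r) XOR t)) = T IFF T = T
u IFF ((t IFF u) IFF NOT (r AND ((u IFF r) XOR t))) = F IFF T = F
r IMPLIES (u IFF ((t IFF u) IFF NOT (r AND ((u IFF r) XOR t)))) = F IMPLIES F = T
t IFF r = F IFF F = T
(t IFF r) IFF u = T IFF F = F
NOT ((t IFF r) IFF u) = NOT F = T
t IMPLIES r = F IMPLIES F = T
NOT (t IMPLIES r) = NOT T = F
NOT ((t IFF r) IFF u) IMPLIES NOT (t IMPLIES r) = T IMPLIES F = F
r IFF (NOT ((t IFF r) IFF u) IMPLIES NOT (t IMPLIES r)) = F IFF F = T
(r IFF (NOT ((t IFF r) IFF u) IMPLIES NOT (t IMPLIES r))) IFF r = T IFF F = F
(r IMPLIES (u IFF ((t IFF u) IFF NOT (r AND ((u IFF r) XOR t))))) XOR ((r IFF (NOT ((t IFF r) IFF u) IMPLIES NOT (t IMPLIES r))) IFF r) = T XOR F = T

T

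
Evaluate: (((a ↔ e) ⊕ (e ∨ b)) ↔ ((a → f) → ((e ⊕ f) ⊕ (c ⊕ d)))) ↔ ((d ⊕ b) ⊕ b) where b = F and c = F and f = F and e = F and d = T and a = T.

Substituting b=F, c=F, f=F, e=F, d=T, a=T:
a ↔ e = T ↔ F = F
e ∨ b = F ∨ F = F
(a ↔ e) ⊕ (e ∨ b) = F ⊕ F = F
a → f = T → F = F
e ⊕ f = F ⊕ F = F
c ⊕ d = F ⊕ T = T
(e ⊕ f) ⊕ (c ⊕ d) = F ⊕ T = T
(a → f) → ((e ⊕ f) ⊕ (c ⊕ d)) = F → T = T
((a ↔ e) ⊕ (e ∨ b)) ↔ ((a → f) → ((e ⊕ f) ⊕ (c ⊕ d))) = F ↔ T = F
d ⊕ b = T ⊕ F = T
(d ⊕ b) ⊕ b = T ⊕ F = T
(((a ↔ e) ⊕ (e ∨ b)) ↔ ((a → f) → ((e ⊕ f) ⊕ (c ⊕ d)))) ↔ ((d ⊕ b) ⊕ b) = F ↔ T = F

F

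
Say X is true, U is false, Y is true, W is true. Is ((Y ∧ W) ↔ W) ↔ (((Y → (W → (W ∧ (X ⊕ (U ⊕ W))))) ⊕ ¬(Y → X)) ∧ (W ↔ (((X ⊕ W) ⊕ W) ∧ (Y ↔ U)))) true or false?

Y ∧ W = T ∧ T = T
(Y ∧ W) ↔ W = T ↔ T = T
U ⊕ W = F ⊕ T = T
X ⊕ (U ⊕ W) = T ⊕ T = F
W ∧ (X ⊕ (U ⊕ W)) = T ∧ F = F
W → (W ∧ (X ⊕ (U ⊕ W))) = T → F = F
Y → (W → (W ∧ (X ⊕ (U ⊕ W)))) = T → F = F
Y → X = T → T = T
¬(Y → X) = ¬T = F
(Y → (W → (W ∧ (X ⊕ (U ⊕ W))))) ⊕ ¬(Y → X) = F ⊕ F = F
X ⊕ W = T ⊕ T = F
(X ⊕ W) ⊕ W = F ⊕ T = T
Y ↔ U = T ↔ F = F
((X ⊕ W) ⊕ W) ∧ (Y ↔ U) = T ∧ F = F
W ↔ (((X ⊕ W) ⊕ W) ∧ (Y ↔ U)) = T ↔ F = F
((Y → (W → (W ∧ (X ⊕ (U ⊕ W))))) ⊕ ¬(Y → X)) ∧ (W ↔ (((X ⊕ W) ⊕ W) ∧ (Y ↔ U))) = F ∧ F = F
((Y ∧ W) ↔ W) ↔ (((Y → (W → (W ∧ (X ⊕ (U ⊕ W))))) ⊕ ¬(Y → X)) ∧ (W ↔ (((X ⊕ W) ⊕ W) ∧ (Y ↔ U)))) = T ↔ F = F

F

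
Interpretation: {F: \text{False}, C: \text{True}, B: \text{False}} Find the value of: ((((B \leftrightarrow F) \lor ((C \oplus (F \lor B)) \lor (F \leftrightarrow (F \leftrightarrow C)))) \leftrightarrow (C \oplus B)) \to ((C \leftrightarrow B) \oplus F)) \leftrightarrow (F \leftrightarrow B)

\text{False}

Substituting F=\text{False}, C=\text{True}, B=\text{False}:
B \leftrightarrow F = \text{False} \leftrightarrow \text{False} = \text{True}
F \lor B = \text{False} \lor \text{False} = \text{False}
C \oplus (F \lor B) = \text{True} \oplus \text{False} = \text{True}
F \leftrightarrow C = \text{False} \leftrightarrow \text{True} = \text{False}
F \leftrightarrow (F \leftrightarrow C) = \text{False} \leftrightarrow \text{False} = \text{True}
(C \oplus (F \lor B)) \lor (F \leftrightarrow (F \leftrightarrow C)) = \text{True} \lor \text{True} = \text{True}
(B \leftrightarrow F) \lor ((C \oplus (F \lor B)) \lor (F \leftrightarrow (F \leftrightarrow C))) = \text{True} \lor \text{True} = \text{True}
C \oplus B = \text{True} \oplus \text{False} = \text{True}
((B \leftrightarrow F) \lor ((C \oplus (F \lor B)) \lor (F \leftrightarrow (F \leftrightarrow C)))) \leftrightarrow (C \oplus B) = \text{True} \leftrightarrow \text{True} = \text{True}
C \leftrightarrow B = \text{True} \leftrightarrow \text{False} = \text{False}
(C \leftrightarrow B) \oplus F = \text{False} \oplus \text{False} = \text{False}
(((B \leftrightarrow F) \lor ((C \oplus (F \lor B)) \lor (F \leftrightarrow (F \leftrightarrow C)))) \leftrightarrow (C \oplus B)) \to ((C \leftrightarrow B) \oplus F) = \text{True} \to \text{False} = \text{False}
F \leftrightarrow B = \text{False} \leftrightarrow \text{False} = \text{True}
((((B \leftrightarrow F) \lor ((C \oplus (F \lor B)) \lor (F \leftrightarrow (F \leftrightarrow C)))) \leftrightarrow (C \oplus B)) \to ((C \leftrightarrow B) \oplus F)) \leftrightarrow (F \leftrightarrow B) = \text{False} \leftrightarrow \text{True} = \text{False}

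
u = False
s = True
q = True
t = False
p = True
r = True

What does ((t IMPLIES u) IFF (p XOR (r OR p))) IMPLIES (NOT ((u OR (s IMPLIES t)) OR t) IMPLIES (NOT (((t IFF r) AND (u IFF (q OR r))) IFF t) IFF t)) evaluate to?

True

t IMPLIES u = False IMPLIES False = True
r OR p = True OR True = True
p XOR (r OR p) = True XOR True = False
(t IMPLIES u) IFF (p XOR (r OR p)) = True IFF False = False
s IMPLIES t = True IMPLIES False = False
u OR (s IMPLIES t) = False OR False = False
(u OR (s IMPLIES t)) OR t = False OR False = False
NOT ((u OR (s IMPLIES t)) OR t) = NOT False = True
t IFF r = False IFF True = False
q OR r = True OR True = True
u IFF (q OR r) = False IFF True = False
(t IFF r) AND (u IFF (q OR r)) = False AND False = False
((t IFF r) AND (u IFF (q OR r))) IFF t = False IFF False = True
NOT (((t IFF r) AND (u IFF (q OR r))) IFF t) = NOT True = False
NOT (((t IFF r) AND (u IFF (q OR r))) IFF t) IFF t = False IFF False = True
NOT ((u OR (s IMPLIES t)) OR t) IMPLIES (NOT (((t IFF r) AND (u IFF (q OR r))) IFF t) IFF t) = True IMPLIES True = True
((t IMPLIES u) IFF (p XOR (r OR p))) IMPLIES (NOT ((u OR (s IMPLIES t)) OR t) IMPLIES (NOT (((t IFF r) AND (u IFF (q OR r))) IFF t) IFF t)) = False IMPLIES True = True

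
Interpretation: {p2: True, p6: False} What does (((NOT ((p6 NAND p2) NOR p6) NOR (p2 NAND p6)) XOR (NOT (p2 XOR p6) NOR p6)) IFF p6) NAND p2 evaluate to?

Substituting p2=True, p6=False:
p6 NAND p2 = False NAND True = True
(p6 NAND p2) NOR p6 = True NOR False = False
NOT ((p6 NAND p2) NOR p6) = NOT False = True
p2 NAND p6 = True NAND False = True
NOT ((p6 NAND p2) NOR p6) NOR (p2 NAND p6) = True NOR True = False
p2 XOR p6 = True XOR False = True
NOT (p2 XOR p6) = NOT True = False
NOT (p2 XOR p6) NOR p6 = False NOR False = True
(NOT ((p6 NAND p2) NOR p6) NOR (p2 NAND p6)) XOR (NOT (p2 XOR p6) NOR p6) = False XOR True = True
((NOT ((p6 NAND p2) NOR p6) NOR (p2 NAND p6)) XOR (NOT (p2 XOR p6) NOR p6)) IFF p6 = True IFF False = False
(((NOT ((p6 NAND p2) NOR p6) NOR (p2 NAND p6)) XOR (NOT (p2 XOR p6) NOR p6)) IFF p6) NAND p2 = False NAND True = True

True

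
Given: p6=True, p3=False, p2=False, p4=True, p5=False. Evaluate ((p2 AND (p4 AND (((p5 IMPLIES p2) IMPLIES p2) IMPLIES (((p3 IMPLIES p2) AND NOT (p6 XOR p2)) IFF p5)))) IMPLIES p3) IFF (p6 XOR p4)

p5 IMPLIES p2 = False IMPLIES False = True
(p5 IMPLIES p2) IMPLIES p2 = True IMPLIES False = False
p3 IMPLIES p2 = False IMPLIES False = True
p6 XOR p2 = True XOR False = True
NOT (p6 XOR p2) = NOT True = False
(p3 IMPLIES p2) AND NOT (p6 XOR p2) = True AND False = False
((p3 IMPLIES p2) AND NOT (p6 XOR p2)) IFF p5 = False IFF False = True
((p5 IMPLIES p2) IMPLIES p2) IMPLIES (((p3 IMPLIES p2) AND NOT (p6 XOR p2)) IFF p5) = False IMPLIES True = True
p4 AND (((p5 IMPLIES p2) IMPLIES p2) IMPLIES (((p3 IMPLIES p2) AND NOT (p6 XOR p2)) IFF p5)) = True AND True = True
p2 AND (p4 AND (((p5 IMPLIES p2) IMPLIES p2) IMPLIES (((p3 IMPLIES p2) AND NOT (p6 XOR p2)) IFF p5))) = False AND True = False
(p2 AND (p4 AND (((p5 IMPLIES p2) IMPLIES p2) IMPLIES (((p3 IMPLIES p2) AND NOT (p6 XOR p2)) IFF p5)))) IMPLIES p3 = False IMPLIES False = True
p6 XOR p4 = True XOR True = False
((p2 AND (p4 AND (((p5 IMPLIES p2) IMPLIES p2) IMPLIES (((p3 IMPLIES p2) AND NOT (p6 XOR p2)) IFF p5)))) IMPLIES p3) IFF (p6 XOR p4) = True IFF False = False

False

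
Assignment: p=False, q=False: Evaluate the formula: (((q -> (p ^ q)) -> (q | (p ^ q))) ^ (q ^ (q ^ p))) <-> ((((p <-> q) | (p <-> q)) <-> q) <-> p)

p ^ q = False ^ False = False
q -> (p ^ q) = False -> False = True
p ^ q = False ^ False = False
q | (p ^ q) = False | False = False
(q -> (p ^ q)) -> (q | (p ^ q)) = True -> False = False
q ^ p = False ^ False = False
q ^ (q ^ p) = False ^ False = False
((q -> (p ^ q)) -> (q | (p ^ q))) ^ (q ^ (q ^ p)) = False ^ False = False
p <-> q = False <-> False = True
p <-> q = False <-> False = True
(p <-> q) | (p <-> q) = True | True = True
((p <-> q) | (p <-> q)) <-> q = True <-> False = False
(((p <-> q) | (p <-> q)) <-> q) <-> p = False <-> False = True
(((q -> (p ^ q)) -> (q | (p ^ q))) ^ (q ^ (q ^ p))) <-> ((((p <-> q) | (p <-> q)) <-> q) <-> p) = False <-> True = False

False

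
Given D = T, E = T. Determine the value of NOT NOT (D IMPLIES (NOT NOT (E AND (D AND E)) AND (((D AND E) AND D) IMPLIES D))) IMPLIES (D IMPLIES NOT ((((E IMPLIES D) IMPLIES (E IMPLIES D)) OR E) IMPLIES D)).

D AND E = T AND T = T
E AND (D AND E) = T AND T = T
NOT (E AND (D AND E)) = NOT T = F
NOT NOT (E AND (D AND E)) = NOT F = T
D AND E = T AND T = T
(D AND E) AND D = T AND T = T
((D AND E) AND D) IMPLIES D = T IMPLIES T = T
NOT NOT (E AND (D AND E)) AND (((D AND E) AND D) IMPLIES D) = T AND T = T
D IMPLIES (NOT NOT (E AND (D AND E)) AND (((D AND E) AND D) IMPLIES D)) = T IMPLIES T = T
NOT (D IMPLIES (NOT NOT (E AND (D AND E)) AND (((D AND E) AND D) IMPLIES D))) = NOT T = F
NOT NOT (D IMPLIES (NOT NOT (E AND (D AND E)) AND (((D AND E) AND D) IMPLIES D))) = NOT F = T
E IMPLIES D = T IMPLIES T = T
E IMPLIES D = T IMPLIES T = T
(E IMPLIES D) IMPLIES (E IMPLIES D) = T IMPLIES T = T
((E IMPLIES D) IMPLIES (E IMPLIES D)) OR E = T OR T = T
(((E IMPLIES D) IMPLIES (E IMPLIES D)) OR E) IMPLIES D = T IMPLIES T = T
NOT ((((E IMPLIES D) IMPLIES (E IMPLIES D)) OR E) IMPLIES D) = NOT T = F
D IMPLIES NOT ((((E IMPLIES D) IMPLIES (E IMPLIES D)) OR E) IMPLIES D) = T IMPLIES F = F
NOT NOT (D IMPLIES (NOT NOT (E AND (D AND E)) AND (((D AND E) AND D) IMPLIES D))) IMPLIES (D IMPLIES NOT ((((E IMPLIES D) IMPLIES (E IMPLIES D)) OR E) IMPLIES D)) = T IMPLIES F = F

F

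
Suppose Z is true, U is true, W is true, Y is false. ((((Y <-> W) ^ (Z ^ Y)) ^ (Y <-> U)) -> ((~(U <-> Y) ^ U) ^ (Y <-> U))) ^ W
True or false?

1

Y <-> W = 0 <-> 1 = 0
Z ^ Y = 1 ^ 0 = 1
(Y <-> W) ^ (Z ^ Y) = 0 ^ 1 = 1
Y <-> U = 0 <-> 1 = 0
((Y <-> W) ^ (Z ^ Y)) ^ (Y <-> U) = 1 ^ 0 = 1
U <-> Y = 1 <-> 0 = 0
~(U <-> Y) = ~0 = 1
~(U <-> Y) ^ U = 1 ^ 1 = 0
Y <-> U = 0 <-> 1 = 0
(~(U <-> Y) ^ U) ^ (Y <-> U) = 0 ^ 0 = 0
(((Y <-> W) ^ (Z ^ Y)) ^ (Y <-> U)) -> ((~(U <-> Y) ^ U) ^ (Y <-> U)) = 1 -> 0 = 0
((((Y <-> W) ^ (Z ^ Y)) ^ (Y <-> U)) -> ((~(U <-> Y) ^ U) ^ (Y <-> U))) ^ W = 0 ^ 1 = 1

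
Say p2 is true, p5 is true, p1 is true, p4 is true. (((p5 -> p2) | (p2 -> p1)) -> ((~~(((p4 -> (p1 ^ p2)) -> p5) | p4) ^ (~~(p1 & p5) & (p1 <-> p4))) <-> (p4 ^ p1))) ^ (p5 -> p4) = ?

False

p5 -> p2 = True -> True = True
p2 -> p1 = True -> True = True
(p5 -> p2) | (p2 -> p1) = True | True = True
p1 ^ p2 = True ^ True = False
p4 -> (p1 ^ p2) = True -> False = False
(p4 -> (p1 ^ p2)) -> p5 = False -> True = True
((p4 -> (p1 ^ p2)) -> p5) | p4 = True | True = True
~(((p4 -> (p1 ^ p2)) -> p5) | p4) = ~True = False
~~(((p4 -> (p1 ^ p2)) -> p5) | p4) = ~False = True
p1 & p5 = True & True = True
~(p1 & p5) = ~True = False
~~(p1 & p5) = ~False = True
p1 <-> p4 = True <-> True = True
~~(p1 & p5) & (p1 <-> p4) = True & True = True
~~(((p4 -> (p1 ^ p2)) -> p5) | p4) ^ (~~(p1 & p5) & (p1 <-> p4)) = True ^ True = False
p4 ^ p1 = True ^ True = False
(~~(((p4 -> (p1 ^ p2)) -> p5) | p4) ^ (~~(p1 & p5) & (p1 <-> p4))) <-> (p4 ^ p1) = False <-> False = True
((p5 -> p2) | (p2 -> p1)) -> ((~~(((p4 -> (p1 ^ p2)) -> p5) | p4) ^ (~~(p1 & p5) & (p1 <-> p4))) <-> (p4 ^ p1)) = True -> True = True
p5 -> p4 = True -> True = True
(((p5 -> p2) | (p2 -> p1)) -> ((~~(((p4 -> (p1 ^ p2)) -> p5) | p4) ^ (~~(p1 & p5) & (p1 <-> p4))) <-> (p4 ^ p1))) ^ (p5 -> p4) = True ^ True = False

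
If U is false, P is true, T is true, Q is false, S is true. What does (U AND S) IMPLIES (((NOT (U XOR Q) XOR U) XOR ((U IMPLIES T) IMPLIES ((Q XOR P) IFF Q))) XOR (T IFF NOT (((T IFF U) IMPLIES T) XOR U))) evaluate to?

Substituting U=False, P=True, T=True, Q=False, S=True:
U AND S = False AND True = False
U XOR Q = False XOR False = False
NOT (U XOR Q) = NOT False = True
NOT (U XOR Q) XOR U = True XOR False = True
U IMPLIES T = False IMPLIES True = True
Q XOR P = False XOR True = True
(Q XOR P) IFF Q = True IFF False = False
(U IMPLIES T) IMPLIES ((Q XOR P) IFF Q) = True IMPLIES False = False
(NOT (U XOR Q) XOR U) XOR ((U IMPLIES T) IMPLIES ((Q XOR P) IFF Q)) = True XOR False = True
T IFF U = True IFF False = False
(T IFF U) IMPLIES T = False IMPLIES True = True
((T IFF U) IMPLIES T) XOR U = True XOR False = True
NOT (((T IFF U) IMPLIES T) XOR U) = NOT True = False
T IFF NOT (((T IFF U) IMPLIES T) XOR U) = True IFF False = False
((NOT (U XOR Q) XOR U) XOR ((U IMPLIES T) IMPLIES ((Q XOR P) IFF Q))) XOR (T IFF NOT (((T IFF U) IMPLIES T) XOR U)) = True XOR False = True
(U AND S) IMPLIES (((NOT (U XOR Q) XOR U) XOR ((U IMPLIES T) IMPLIES ((Q XOR P) IFF Q))) XOR (T IFF NOT (((T IFF U) IMPLIES T) XOR U))) = False IMPLIES True = True

True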